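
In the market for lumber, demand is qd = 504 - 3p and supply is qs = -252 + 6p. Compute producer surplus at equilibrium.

Equilibrium: 504 - 3p = -252 + 6p gives p* = 84, q* = 252.
Supply starts at p = 42 (where qs = 0).
PS = ½(84 − 42)(252) = 5292.

Producer surplus = 5292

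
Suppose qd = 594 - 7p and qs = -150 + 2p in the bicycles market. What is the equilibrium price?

Set qd = qs: 594 - 7p = -150 + 2p.
744 = 9p, so p* = 248/3.
q* = 594 − 7(248/3) = 46/3.

p* = 248/3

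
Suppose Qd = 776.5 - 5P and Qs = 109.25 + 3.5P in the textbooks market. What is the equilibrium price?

Set Qd = Qs: 776.5 - 5P = 109.25 + 3.5P.
667.25 = 8.5P, so P* = 78.5.
Q* = 776.5 − 5(78.5) = 384.

P* = 78.5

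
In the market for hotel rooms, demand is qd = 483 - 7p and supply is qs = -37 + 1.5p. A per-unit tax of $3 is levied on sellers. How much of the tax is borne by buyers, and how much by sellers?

Pre-tax equilibrium: p* = 1040/17, q* = 931/17.
Tax on sellers shifts supply to qs = -37 + 1.5(p − 3) = -41.5 + 1.5p.
483 - 7p = -41.5 + 1.5p gives buyer price pb = 1049/17; sellers receive ps = 1049/17 − 3 = 998/17.
New quantity: q = 483 − 7(1049/17) = 868/17.
Buyer burden = 1049/17 − 1040/17 = 9/17; seller burden = 1040/17 − 998/17 = 42/17.

Buyers bear 9/17, sellers bear 42/17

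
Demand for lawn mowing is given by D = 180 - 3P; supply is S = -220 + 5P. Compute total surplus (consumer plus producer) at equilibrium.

Equilibrium: 180 - 3P = -220 + 5P gives P* = 50, Q* = 30.
Demand choke price: P = 60; supply starts at P = 44.
CS = ½(60 − 50)(30) = 150; PS = ½(50 − 44)(30) = 90.

Total surplus = 240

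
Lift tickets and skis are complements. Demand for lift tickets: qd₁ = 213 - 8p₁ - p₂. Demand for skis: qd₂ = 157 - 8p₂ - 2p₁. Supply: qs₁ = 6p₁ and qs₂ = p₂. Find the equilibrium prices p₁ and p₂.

p₁ = 440/31, p₂ = 443/31

Market 1: 213 - 8p₁ - p₂ = 6p₁ → 14p₁ + p₂ = 213.
Market 2: 9p₂ + 2p₁ = 157.
Eliminating p₂: 9×(1) − 1×(2) gives 124p₁ = 1760, so p₁ = 440/31.
Back-substitute into (2): p₂ = (157 − 2×440/31) / 9 = 443/31.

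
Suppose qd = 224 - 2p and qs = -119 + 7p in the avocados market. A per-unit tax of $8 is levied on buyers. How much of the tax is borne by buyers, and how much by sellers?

Pre-tax equilibrium: p* = 343/9, q* = 1330/9.
Tax on buyers shifts demand to qd = 224 − 2(p + 8) = 208 - 2p.
208 - 2p = -119 + 7p gives seller price ps = 109/3; buyers pay pb = 109/3 + 8 = 133/3.
New quantity: q = 224 − 2(133/3) = 406/3.
Buyer burden = 133/3 − 343/9 = 56/9; seller burden = 343/9 − 109/3 = 16/9.

Buyers bear 56/9, sellers bear 16/9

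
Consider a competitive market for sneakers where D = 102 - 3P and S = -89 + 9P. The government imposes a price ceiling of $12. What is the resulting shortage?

Shortage = 47

Equilibrium price would be P* = 191/12, so the ceiling at 12 binds.
At P = 12: D = 102 − 3(12) = 66, S = -89 + 9(12) = 19.
Shortage = 66 − 19 = 47.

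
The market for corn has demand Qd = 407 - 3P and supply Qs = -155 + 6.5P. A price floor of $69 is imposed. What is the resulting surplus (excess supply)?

Surplus = 93.5

Equilibrium price would be P* = 1124/19, so the floor at 69 binds.
At P = 69: Qd = 200, Qs = 293.5.
Surplus = 293.5 − 200 = 93.5.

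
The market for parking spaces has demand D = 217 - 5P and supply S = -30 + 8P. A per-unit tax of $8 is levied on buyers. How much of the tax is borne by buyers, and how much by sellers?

Buyers bear 64/13, sellers bear 40/13

Pre-tax equilibrium: P* = 19, Q* = 122.
Tax on buyers shifts demand to D = 217 − 5(P + 8) = 177 - 5P.
177 - 5P = -30 + 8P gives seller price Ps = 207/13; buyers pay Pb = 207/13 + 8 = 311/13.
New quantity: Q = 217 − 5(311/13) = 1266/13.
Buyer burden = 311/13 − 19 = 64/13; seller burden = 19 − 207/13 = 40/13.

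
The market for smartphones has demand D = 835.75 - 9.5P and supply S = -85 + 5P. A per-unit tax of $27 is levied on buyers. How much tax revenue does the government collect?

Pre-tax equilibrium: P* = 63.5, Q* = 232.5.
Tax on buyers shifts demand to D = 835.75 − 9.5(P + 27) = 579.25 - 9.5P.
579.25 - 9.5P = -85 + 5P gives seller price Ps = 2657/58; buyers pay Pb = 2657/58 + 27 = 4223/58.
New quantity: Q = 835.75 − 9.5(4223/58) = 8355/58.
Revenue = 27 × 8355/58 = 225585/58.

Tax revenue = 225585/58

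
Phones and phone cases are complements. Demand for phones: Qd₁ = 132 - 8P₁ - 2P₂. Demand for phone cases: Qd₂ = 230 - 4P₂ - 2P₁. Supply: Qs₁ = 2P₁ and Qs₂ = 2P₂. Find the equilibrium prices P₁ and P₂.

P₁ = 83/14, P₂ = 509/14

Market 1: 132 - 8P₁ - 2P₂ = 2P₁ → 10P₁ + 2P₂ = 132.
Market 2: 6P₂ + 2P₁ = 230.
Eliminating P₂: 6×(1) − 2×(2) gives 56P₁ = 332, so P₁ = 83/14.
Back-substitute into (2): P₂ = (230 − 2×83/14) / 6 = 509/14.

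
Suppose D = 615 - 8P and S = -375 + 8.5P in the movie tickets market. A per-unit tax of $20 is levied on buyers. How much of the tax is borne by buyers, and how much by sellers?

Buyers bear 340/33, sellers bear 320/33

Pre-tax equilibrium: P* = 60, Q* = 135.
Tax on buyers shifts demand to D = 615 − 8(P + 20) = 455 - 8P.
455 - 8P = -375 + 8.5P gives seller price Ps = 1660/33; buyers pay Pb = 1660/33 + 20 = 2320/33.
New quantity: Q = 615 − 8(2320/33) = 1735/33.
Buyer burden = 2320/33 − 60 = 340/33; seller burden = 60 − 1660/33 = 320/33.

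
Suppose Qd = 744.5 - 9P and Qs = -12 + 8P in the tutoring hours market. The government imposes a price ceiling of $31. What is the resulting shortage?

Shortage = 229.5

Equilibrium price would be P* = 44.5, so the ceiling at 31 binds.
At P = 31: Qd = 744.5 − 9(31) = 465.5, Qs = -12 + 8(31) = 236.
Shortage = 465.5 − 236 = 229.5.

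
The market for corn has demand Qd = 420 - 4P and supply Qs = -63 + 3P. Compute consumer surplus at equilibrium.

Equilibrium: 420 - 4P = -63 + 3P gives P* = 69, Q* = 144.
Demand choke price (Qd = 0): P = 105.
CS = ½(105 − 69)(144) = 2592.

Consumer surplus = 2592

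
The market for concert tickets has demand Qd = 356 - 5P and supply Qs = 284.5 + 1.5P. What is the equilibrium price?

Set Qd = Qs: 356 - 5P = 284.5 + 1.5P.
71.5 = 6.5P, so P* = 11.
Q* = 356 − 5(11) = 301.

P* = 11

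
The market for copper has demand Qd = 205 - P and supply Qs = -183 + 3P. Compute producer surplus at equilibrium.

Producer surplus = 1944

Equilibrium: 205 - P = -183 + 3P gives P* = 97, Q* = 108.
Supply starts at P = 61 (where Qs = 0).
PS = ½(97 − 61)(108) = 1944.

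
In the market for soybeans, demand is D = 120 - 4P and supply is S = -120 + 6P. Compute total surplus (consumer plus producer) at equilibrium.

Equilibrium: 120 - 4P = -120 + 6P gives P* = 24, Q* = 24.
Demand choke price: P = 30; supply starts at P = 20.
CS = ½(30 − 24)(24) = 72; PS = ½(24 − 20)(24) = 48.

Total surplus = 120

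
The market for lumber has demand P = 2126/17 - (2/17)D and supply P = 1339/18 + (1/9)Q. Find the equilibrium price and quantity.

P* = 99, Q* = 221.5

Set the two price expressions equal: 2126/17 - (2/17)Q = 1339/18 + (1/9)Q.
15505/306 = (35/153)Q, so Q* = 221.5.
P* = 2126/17 − (2/17)(221.5) = 99.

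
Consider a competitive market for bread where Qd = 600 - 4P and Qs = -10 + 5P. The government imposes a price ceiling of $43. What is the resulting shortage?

Equilibrium price would be P* = 610/9, so the ceiling at 43 binds.
At P = 43: Qd = 600 − 4(43) = 428, Qs = -10 + 5(43) = 205.
Shortage = 428 − 205 = 223.

Shortage = 223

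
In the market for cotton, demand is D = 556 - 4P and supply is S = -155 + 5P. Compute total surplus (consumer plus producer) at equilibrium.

Equilibrium: 556 - 4P = -155 + 5P gives P* = 79, Q* = 240.
Demand choke price: P = 139; supply starts at P = 31.
CS = ½(139 − 79)(240) = 7200; PS = ½(79 − 31)(240) = 5760.

Total surplus = 12960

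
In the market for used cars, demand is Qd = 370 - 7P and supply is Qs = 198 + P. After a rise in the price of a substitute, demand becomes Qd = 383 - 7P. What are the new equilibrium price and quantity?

P' = 23.125, Q' = 221.125

Original equilibrium: P* = 21.5, Q* = 219.5.
New equilibrium: 383 - 7P = 198 + P, so 185 = 8P and P' = 23.125; Q' = 383 − 7(23.125) = 221.125.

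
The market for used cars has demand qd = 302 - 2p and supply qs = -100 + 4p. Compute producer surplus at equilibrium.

Producer surplus = 3528

Equilibrium: 302 - 2p = -100 + 4p gives p* = 67, q* = 168.
Supply starts at p = 25 (where qs = 0).
PS = ½(67 − 25)(168) = 3528.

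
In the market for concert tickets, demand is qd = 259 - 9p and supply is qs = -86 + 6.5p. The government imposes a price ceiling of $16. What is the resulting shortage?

Equilibrium price would be p* = 690/31, so the ceiling at 16 binds.
At p = 16: qd = 259 − 9(16) = 115, qs = -86 + 6.5(16) = 18.
Shortage = 115 − 18 = 97.

Shortage = 97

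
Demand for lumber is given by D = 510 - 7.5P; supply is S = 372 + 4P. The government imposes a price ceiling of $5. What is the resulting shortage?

Equilibrium price would be P* = 12, so the ceiling at 5 binds.
At P = 5: D = 510 − 7.5(5) = 472.5, S = 372 + 4(5) = 392.
Shortage = 472.5 − 392 = 80.5.

Shortage = 80.5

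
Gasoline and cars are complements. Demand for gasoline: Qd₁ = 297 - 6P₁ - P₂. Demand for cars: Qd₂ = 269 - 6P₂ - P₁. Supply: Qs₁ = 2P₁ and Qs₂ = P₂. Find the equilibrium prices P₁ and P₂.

Market 1: 297 - 6P₁ - P₂ = 2P₁ → 8P₁ + P₂ = 297.
Market 2: 7P₂ + P₁ = 269.
Eliminating P₂: 7×(1) − 1×(2) gives 55P₁ = 1810, so P₁ = 362/11.
Back-substitute into (2): P₂ = (269 − 1×362/11) / 7 = 371/11.

P₁ = 362/11, P₂ = 371/11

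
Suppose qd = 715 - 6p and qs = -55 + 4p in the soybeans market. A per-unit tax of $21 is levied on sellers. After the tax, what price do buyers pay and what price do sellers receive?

Pre-tax equilibrium: p* = 77, q* = 253.
Tax on sellers shifts supply to qs = -55 + 4(p − 21) = -139 + 4p.
715 - 6p = -139 + 4p gives buyer price pb = 85.4; sellers receive ps = 85.4 − 21 = 64.4.
New quantity: q = 715 − 6(85.4) = 202.6.

Buyers pay $85.4, sellers receive $64.4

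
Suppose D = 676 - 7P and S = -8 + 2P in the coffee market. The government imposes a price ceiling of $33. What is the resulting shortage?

Equilibrium price would be P* = 76, so the ceiling at 33 binds.
At P = 33: D = 676 − 7(33) = 445, S = -8 + 2(33) = 58.
Shortage = 445 − 58 = 387.

Shortage = 387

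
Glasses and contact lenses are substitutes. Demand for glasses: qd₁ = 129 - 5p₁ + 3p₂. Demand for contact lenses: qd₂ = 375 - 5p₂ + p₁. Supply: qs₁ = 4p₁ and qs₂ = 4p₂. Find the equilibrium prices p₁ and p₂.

Market 1: 129 - 5p₁ + 3p₂ = 4p₁ → 9p₁ - 3p₂ = 129.
Market 2: 9p₂ - p₁ = 375.
Eliminating p₂: 9×(1) + 3×(2) gives 78p₁ = 2286, so p₁ = 381/13.
Back-substitute into (2): p₂ = (375 + 1×381/13) / 9 = 584/13.

p₁ = 381/13, p₂ = 584/13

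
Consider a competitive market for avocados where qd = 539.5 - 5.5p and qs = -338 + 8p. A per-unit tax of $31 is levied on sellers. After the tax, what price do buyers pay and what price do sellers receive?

Pre-tax equilibrium: p* = 65, q* = 182.
Tax on sellers shifts supply to qs = -338 + 8(p − 31) = -586 + 8p.
539.5 - 5.5p = -586 + 8p gives buyer price pb = 2251/27; sellers receive ps = 2251/27 − 31 = 1414/27.
New quantity: q = 539.5 − 5.5(2251/27) = 2186/27.

Buyers pay 2251/27, sellers receive 1414/27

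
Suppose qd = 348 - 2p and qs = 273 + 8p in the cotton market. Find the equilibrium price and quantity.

Set qd = qs: 348 - 2p = 273 + 8p.
75 = 10p, so p* = 7.5.
q* = 348 − 2(7.5) = 333.

p* = 7.5, q* = 333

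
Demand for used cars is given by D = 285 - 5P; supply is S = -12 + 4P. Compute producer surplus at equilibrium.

Equilibrium: 285 - 5P = -12 + 4P gives P* = 33, Q* = 120.
Supply starts at P = 3 (where S = 0).
PS = ½(33 − 3)(120) = 1800.

Producer surplus = 1800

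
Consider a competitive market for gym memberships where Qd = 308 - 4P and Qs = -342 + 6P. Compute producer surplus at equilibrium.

Producer surplus = 192

Equilibrium: 308 - 4P = -342 + 6P gives P* = 65, Q* = 48.
Supply starts at P = 57 (where Qs = 0).
PS = ½(65 − 57)(48) = 192.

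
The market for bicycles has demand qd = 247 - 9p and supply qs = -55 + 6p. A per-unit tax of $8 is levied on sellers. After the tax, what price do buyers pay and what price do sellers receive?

Pre-tax equilibrium: p* = 302/15, q* = 65.8.
Tax on sellers shifts supply to qs = -55 + 6(p − 8) = -103 + 6p.
247 - 9p = -103 + 6p gives buyer price pb = 70/3; sellers receive ps = 70/3 − 8 = 46/3.
New quantity: q = 247 − 9(70/3) = 37.

Buyers pay 70/3, sellers receive 46/3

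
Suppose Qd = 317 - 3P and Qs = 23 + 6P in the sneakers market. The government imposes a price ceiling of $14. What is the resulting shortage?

Shortage = 168

Equilibrium price would be P* = 98/3, so the ceiling at 14 binds.
At P = 14: Qd = 317 − 3(14) = 275, Qs = 23 + 6(14) = 107.
Shortage = 275 − 107 = 168.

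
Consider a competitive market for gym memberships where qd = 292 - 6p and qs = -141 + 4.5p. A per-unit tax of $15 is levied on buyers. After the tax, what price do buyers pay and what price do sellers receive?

Buyers pay 143/3, sellers receive 98/3

Pre-tax equilibrium: p* = 866/21, q* = 312/7.
Tax on buyers shifts demand to qd = 292 − 6(p + 15) = 202 - 6p.
202 - 6p = -141 + 4.5p gives seller price ps = 98/3; buyers pay pb = 98/3 + 15 = 143/3.
New quantity: q = 292 − 6(143/3) = 6.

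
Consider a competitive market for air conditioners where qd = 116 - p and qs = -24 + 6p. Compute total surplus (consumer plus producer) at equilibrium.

Total surplus = 5376

Equilibrium: 116 - p = -24 + 6p gives p* = 20, q* = 96.
Demand choke price: p = 116; supply starts at p = 4.
CS = ½(116 − 20)(96) = 4608; PS = ½(20 − 4)(96) = 768.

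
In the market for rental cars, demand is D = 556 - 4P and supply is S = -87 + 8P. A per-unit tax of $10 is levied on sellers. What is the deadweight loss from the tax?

Pre-tax equilibrium: P* = 643/12, Q* = 1025/3.
Tax on sellers shifts supply to S = -87 + 8(P − 10) = -167 + 8P.
556 - 4P = -167 + 8P gives buyer price Pb = 60.25; sellers receive Ps = 60.25 − 10 = 50.25.
New quantity: Q = 556 − 4(60.25) = 315.
DWL = ½ × 10 × (1025/3 − 315) = 400/3.

Deadweight loss = 400/3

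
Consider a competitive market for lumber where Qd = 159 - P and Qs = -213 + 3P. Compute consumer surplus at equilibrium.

Consumer surplus = 2178

Equilibrium: 159 - P = -213 + 3P gives P* = 93, Q* = 66.
Demand choke price (Qd = 0): P = 159.
CS = ½(159 − 93)(66) = 2178.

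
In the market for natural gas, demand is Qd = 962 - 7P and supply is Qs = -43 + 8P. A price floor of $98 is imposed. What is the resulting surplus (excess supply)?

Equilibrium price would be P* = 67, so the floor at 98 binds.
At P = 98: Qd = 276, Qs = 741.
Surplus = 741 − 276 = 465.

Surplus = 465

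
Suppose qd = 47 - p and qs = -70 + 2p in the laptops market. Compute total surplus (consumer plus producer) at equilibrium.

Total surplus = 48

Equilibrium: 47 - p = -70 + 2p gives p* = 39, q* = 8.
Demand choke price: p = 47; supply starts at p = 35.
CS = ½(47 − 39)(8) = 32; PS = ½(39 − 35)(8) = 16.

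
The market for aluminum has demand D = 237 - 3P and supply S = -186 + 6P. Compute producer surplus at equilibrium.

Equilibrium: 237 - 3P = -186 + 6P gives P* = 47, Q* = 96.
Supply starts at P = 31 (where S = 0).
PS = ½(47 − 31)(96) = 768.

Producer surplus = 768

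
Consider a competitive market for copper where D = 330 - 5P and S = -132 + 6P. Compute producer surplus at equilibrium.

Equilibrium: 330 - 5P = -132 + 6P gives P* = 42, Q* = 120.
Supply starts at P = 22 (where S = 0).
PS = ½(42 − 22)(120) = 1200.

Producer surplus = 1200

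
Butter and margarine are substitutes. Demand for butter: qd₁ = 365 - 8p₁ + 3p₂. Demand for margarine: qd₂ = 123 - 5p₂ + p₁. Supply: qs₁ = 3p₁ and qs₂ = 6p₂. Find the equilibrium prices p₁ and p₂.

Market 1: 365 - 8p₁ + 3p₂ = 3p₁ → 11p₁ - 3p₂ = 365.
Market 2: 11p₂ - p₁ = 123.
Eliminating p₂: 11×(1) + 3×(2) gives 118p₁ = 4384, so p₁ = 2192/59.
Back-substitute into (2): p₂ = (123 + 1×2192/59) / 11 = 859/59.

p₁ = 2192/59, p₂ = 859/59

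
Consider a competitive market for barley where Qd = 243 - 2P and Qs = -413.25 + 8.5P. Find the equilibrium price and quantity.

P* = 62.5, Q* = 118

Set Qd = Qs: 243 - 2P = -413.25 + 8.5P.
656.25 = 10.5P, so P* = 62.5.
Q* = 243 − 2(62.5) = 118.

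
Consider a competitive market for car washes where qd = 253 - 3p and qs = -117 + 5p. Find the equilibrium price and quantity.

p* = 46.25, q* = 114.25

Set qd = qs: 253 - 3p = -117 + 5p.
370 = 8p, so p* = 46.25.
q* = 253 − 3(46.25) = 114.25.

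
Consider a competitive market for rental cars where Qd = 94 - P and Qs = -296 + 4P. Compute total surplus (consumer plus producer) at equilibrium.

Equilibrium: 94 - P = -296 + 4P gives P* = 78, Q* = 16.
Demand choke price: P = 94; supply starts at P = 74.
CS = ½(94 − 78)(16) = 128; PS = ½(78 − 74)(16) = 32.

Total surplus = 160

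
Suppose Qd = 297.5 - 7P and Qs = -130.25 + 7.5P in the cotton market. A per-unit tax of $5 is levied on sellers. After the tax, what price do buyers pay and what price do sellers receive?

Pre-tax equilibrium: P* = 29.5, Q* = 91.
Tax on sellers shifts supply to Qs = -130.25 + 7.5(P − 5) = -167.75 + 7.5P.
297.5 - 7P = -167.75 + 7.5P gives buyer price Pb = 1861/58; sellers receive Ps = 1861/58 − 5 = 1571/58.
New quantity: Q = 297.5 − 7(1861/58) = 2114/29.

Buyers pay 1861/58, sellers receive 1571/58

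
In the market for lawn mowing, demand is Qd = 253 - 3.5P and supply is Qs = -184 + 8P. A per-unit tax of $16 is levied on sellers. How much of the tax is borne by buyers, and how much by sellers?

Pre-tax equilibrium: P* = 38, Q* = 120.
Tax on sellers shifts supply to Qs = -184 + 8(P − 16) = -312 + 8P.
253 - 3.5P = -312 + 8P gives buyer price Pb = 1130/23; sellers receive Ps = 1130/23 − 16 = 762/23.
New quantity: Q = 253 − 3.5(1130/23) = 1864/23.
Buyer burden = 1130/23 − 38 = 256/23; seller burden = 38 − 762/23 = 112/23.

Buyers bear 256/23, sellers bear 112/23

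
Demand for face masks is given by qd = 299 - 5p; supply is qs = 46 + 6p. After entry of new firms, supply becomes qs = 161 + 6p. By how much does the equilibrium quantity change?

Original equilibrium: p* = 23, q* = 184.
New equilibrium: 299 - 5p = 161 + 6p, so 138 = 11p and p' = 138/11; q' = 299 − 5(138/11) = 2599/11.
Change in quantity: 2599/11 − 184 = 575/11.

Δq = 575/11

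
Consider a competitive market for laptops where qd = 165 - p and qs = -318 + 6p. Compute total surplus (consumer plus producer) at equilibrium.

Equilibrium: 165 - p = -318 + 6p gives p* = 69, q* = 96.
Demand choke price: p = 165; supply starts at p = 53.
CS = ½(165 − 69)(96) = 4608; PS = ½(69 − 53)(96) = 768.

Total surplus = 5376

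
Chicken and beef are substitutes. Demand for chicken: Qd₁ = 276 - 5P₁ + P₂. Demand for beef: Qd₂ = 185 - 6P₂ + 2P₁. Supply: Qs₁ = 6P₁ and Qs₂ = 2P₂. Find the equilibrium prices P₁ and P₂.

P₁ = 2393/86, P₂ = 2587/86

Market 1: 276 - 5P₁ + P₂ = 6P₁ → 11P₁ - P₂ = 276.
Market 2: 8P₂ - 2P₁ = 185.
Eliminating P₂: 8×(1) + 1×(2) gives 86P₁ = 2393, so P₁ = 2393/86.
Back-substitute into (2): P₂ = (185 + 2×2393/86) / 8 = 2587/86.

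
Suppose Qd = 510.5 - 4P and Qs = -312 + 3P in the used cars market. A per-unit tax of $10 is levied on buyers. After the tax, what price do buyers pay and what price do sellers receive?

Pre-tax equilibrium: P* = 117.5, Q* = 40.5.
Tax on buyers shifts demand to Qd = 510.5 − 4(P + 10) = 470.5 - 4P.
470.5 - 4P = -312 + 3P gives seller price Ps = 1565/14; buyers pay Pb = 1565/14 + 10 = 1705/14.
New quantity: Q = 510.5 − 4(1705/14) = 327/14.

Buyers pay 1705/14, sellers receive 1565/14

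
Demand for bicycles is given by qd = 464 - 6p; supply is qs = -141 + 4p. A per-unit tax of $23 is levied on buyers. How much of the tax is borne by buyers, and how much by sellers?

Pre-tax equilibrium: p* = 60.5, q* = 101.
Tax on buyers shifts demand to qd = 464 − 6(p + 23) = 326 - 6p.
326 - 6p = -141 + 4p gives seller price ps = 46.7; buyers pay pb = 46.7 + 23 = 69.7.
New quantity: q = 464 − 6(69.7) = 45.8.
Buyer burden = 69.7 − 60.5 = 9.2; seller burden = 60.5 − 46.7 = 13.8.

Buyers bear $9.2, sellers bear $13.8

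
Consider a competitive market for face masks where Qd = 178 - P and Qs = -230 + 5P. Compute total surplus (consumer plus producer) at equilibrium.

Total surplus = 7260

Equilibrium: 178 - P = -230 + 5P gives P* = 68, Q* = 110.
Demand choke price: P = 178; supply starts at P = 46.
CS = ½(178 − 68)(110) = 6050; PS = ½(68 − 46)(110) = 1210.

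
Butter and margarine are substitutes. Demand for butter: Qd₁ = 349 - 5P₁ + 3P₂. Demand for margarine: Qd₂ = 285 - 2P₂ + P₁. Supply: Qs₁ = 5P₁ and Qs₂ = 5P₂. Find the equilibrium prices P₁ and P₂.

Market 1: 349 - 5P₁ + 3P₂ = 5P₁ → 10P₁ - 3P₂ = 349.
Market 2: 7P₂ - P₁ = 285.
Eliminating P₂: 7×(1) + 3×(2) gives 67P₁ = 3298, so P₁ = 3298/67.
Back-substitute into (2): P₂ = (285 + 1×3298/67) / 7 = 3199/67.

P₁ = 3298/67, P₂ = 3199/67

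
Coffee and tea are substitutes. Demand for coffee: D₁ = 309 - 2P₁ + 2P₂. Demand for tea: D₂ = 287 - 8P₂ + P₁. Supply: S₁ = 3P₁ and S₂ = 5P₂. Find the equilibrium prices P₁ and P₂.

Market 1: 309 - 2P₁ + 2P₂ = 3P₁ → 5P₁ - 2P₂ = 309.
Market 2: 13P₂ - P₁ = 287.
Eliminating P₂: 13×(1) + 2×(2) gives 63P₁ = 4591, so P₁ = 4591/63.
Back-substitute into (2): P₂ = (287 + 1×4591/63) / 13 = 1744/63.

P₁ = 4591/63, P₂ = 1744/63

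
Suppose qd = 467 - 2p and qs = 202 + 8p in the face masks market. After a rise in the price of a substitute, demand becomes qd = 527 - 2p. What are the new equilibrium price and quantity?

Original equilibrium: p* = 26.5, q* = 414.
New equilibrium: 527 - 2p = 202 + 8p, so 325 = 10p and p' = 32.5; q' = 527 − 2(32.5) = 462.

p' = 32.5, q' = 462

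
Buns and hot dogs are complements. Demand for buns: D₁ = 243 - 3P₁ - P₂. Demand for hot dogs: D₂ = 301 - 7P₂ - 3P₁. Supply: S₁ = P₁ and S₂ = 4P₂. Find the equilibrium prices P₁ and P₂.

P₁ = 2372/41, P₂ = 475/41

Market 1: 243 - 3P₁ - P₂ = P₁ → 4P₁ + P₂ = 243.
Market 2: 11P₂ + 3P₁ = 301.
Eliminating P₂: 11×(1) − 1×(2) gives 41P₁ = 2372, so P₁ = 2372/41.
Back-substitute into (2): P₂ = (301 − 3×2372/41) / 11 = 475/41.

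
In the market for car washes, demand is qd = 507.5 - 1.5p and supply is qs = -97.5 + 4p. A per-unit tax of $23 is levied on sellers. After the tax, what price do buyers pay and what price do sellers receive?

Buyers pay 1394/11, sellers receive 1141/11

Pre-tax equilibrium: p* = 110, q* = 342.5.
Tax on sellers shifts supply to qs = -97.5 + 4(p − 23) = -189.5 + 4p.
507.5 - 1.5p = -189.5 + 4p gives buyer price pb = 1394/11; sellers receive ps = 1394/11 − 23 = 1141/11.
New quantity: q = 507.5 − 1.5(1394/11) = 6983/22.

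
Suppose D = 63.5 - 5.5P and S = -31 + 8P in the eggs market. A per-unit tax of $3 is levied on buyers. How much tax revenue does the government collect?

Tax revenue = 137/3

Pre-tax equilibrium: P* = 7, Q* = 25.
Tax on buyers shifts demand to D = 63.5 − 5.5(P + 3) = 47 - 5.5P.
47 - 5.5P = -31 + 8P gives seller price Ps = 52/9; buyers pay Pb = 52/9 + 3 = 79/9.
New quantity: Q = 63.5 − 5.5(79/9) = 137/9.
Revenue = 3 × 137/9 = 137/3.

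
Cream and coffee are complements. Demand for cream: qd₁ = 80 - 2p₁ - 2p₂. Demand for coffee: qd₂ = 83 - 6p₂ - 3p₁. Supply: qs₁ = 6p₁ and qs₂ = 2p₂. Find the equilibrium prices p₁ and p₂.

p₁ = 237/29, p₂ = 212/29

Market 1: 80 - 2p₁ - 2p₂ = 6p₁ → 8p₁ + 2p₂ = 80.
Market 2: 8p₂ + 3p₁ = 83.
Eliminating p₂: 8×(1) − 2×(2) gives 58p₁ = 474, so p₁ = 237/29.
Back-substitute into (2): p₂ = (83 − 3×237/29) / 8 = 212/29.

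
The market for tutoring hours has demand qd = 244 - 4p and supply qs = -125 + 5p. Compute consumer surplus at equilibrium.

Consumer surplus = 800

Equilibrium: 244 - 4p = -125 + 5p gives p* = 41, q* = 80.
Demand choke price (qd = 0): p = 61.
CS = ½(61 − 41)(80) = 800.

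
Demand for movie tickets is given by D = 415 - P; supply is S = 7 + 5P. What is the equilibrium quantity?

Set D = S: 415 - P = 7 + 5P.
408 = 6P, so P* = 68.
Q* = 415 − 1(68) = 347.

Q* = 347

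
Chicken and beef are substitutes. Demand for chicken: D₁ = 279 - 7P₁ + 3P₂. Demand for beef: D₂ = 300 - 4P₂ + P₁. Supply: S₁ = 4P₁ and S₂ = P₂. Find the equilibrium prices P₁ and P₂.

P₁ = 2295/52, P₂ = 3579/52

Market 1: 279 - 7P₁ + 3P₂ = 4P₁ → 11P₁ - 3P₂ = 279.
Market 2: 5P₂ - P₁ = 300.
Eliminating P₂: 5×(1) + 3×(2) gives 52P₁ = 2295, so P₁ = 2295/52.
Back-substitute into (2): P₂ = (300 + 1×2295/52) / 5 = 3579/52.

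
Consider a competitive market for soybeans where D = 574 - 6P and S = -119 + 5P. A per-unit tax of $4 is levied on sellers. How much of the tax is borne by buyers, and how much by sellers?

Pre-tax equilibrium: P* = 63, Q* = 196.
Tax on sellers shifts supply to S = -119 + 5(P − 4) = -139 + 5P.
574 - 6P = -139 + 5P gives buyer price Pb = 713/11; sellers receive Ps = 713/11 − 4 = 669/11.
New quantity: Q = 574 − 6(713/11) = 2036/11.
Buyer burden = 713/11 − 63 = 20/11; seller burden = 63 − 669/11 = 24/11.

Buyers bear 20/11, sellers bear 24/11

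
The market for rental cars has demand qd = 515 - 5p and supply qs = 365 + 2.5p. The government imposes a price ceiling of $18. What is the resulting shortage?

Equilibrium price would be p* = 20, so the ceiling at 18 binds.
At p = 18: qd = 515 − 5(18) = 425, qs = 365 + 2.5(18) = 410.
Shortage = 425 − 410 = 15.

Shortage = 15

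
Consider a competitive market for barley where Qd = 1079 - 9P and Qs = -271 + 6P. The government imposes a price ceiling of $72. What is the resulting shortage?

Equilibrium price would be P* = 90, so the ceiling at 72 binds.
At P = 72: Qd = 1079 − 9(72) = 431, Qs = -271 + 6(72) = 161.
Shortage = 431 − 161 = 270.

Shortage = 270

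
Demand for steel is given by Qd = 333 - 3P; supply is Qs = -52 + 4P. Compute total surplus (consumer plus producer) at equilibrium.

Total surplus = 8232

Equilibrium: 333 - 3P = -52 + 4P gives P* = 55, Q* = 168.
Demand choke price: P = 111; supply starts at P = 13.
CS = ½(111 − 55)(168) = 4704; PS = ½(55 − 13)(168) = 3528.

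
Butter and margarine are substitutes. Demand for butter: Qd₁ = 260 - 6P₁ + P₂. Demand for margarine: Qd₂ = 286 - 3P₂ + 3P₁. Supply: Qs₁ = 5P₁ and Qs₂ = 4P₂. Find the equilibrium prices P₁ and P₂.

Market 1: 260 - 6P₁ + P₂ = 5P₁ → 11P₁ - P₂ = 260.
Market 2: 7P₂ - 3P₁ = 286.
Eliminating P₂: 7×(1) + 1×(2) gives 74P₁ = 2106, so P₁ = 1053/37.
Back-substitute into (2): P₂ = (286 + 3×1053/37) / 7 = 1963/37.

P₁ = 1053/37, P₂ = 1963/37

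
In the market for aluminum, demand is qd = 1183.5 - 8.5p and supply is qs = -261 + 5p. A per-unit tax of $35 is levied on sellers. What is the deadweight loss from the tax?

Pre-tax equilibrium: p* = 107, q* = 274.
Tax on sellers shifts supply to qs = -261 + 5(p − 35) = -436 + 5p.
1183.5 - 8.5p = -436 + 5p gives buyer price pb = 3239/27; sellers receive ps = 3239/27 − 35 = 2294/27.
New quantity: q = 1183.5 − 8.5(3239/27) = 4423/27.
DWL = ½ × 35 × (274 − 4423/27) = 104125/54.

Deadweight loss = 104125/54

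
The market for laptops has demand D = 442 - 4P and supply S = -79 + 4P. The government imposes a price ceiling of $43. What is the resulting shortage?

Equilibrium price would be P* = 65.125, so the ceiling at 43 binds.
At P = 43: D = 442 − 4(43) = 270, S = -79 + 4(43) = 93.
Shortage = 270 − 93 = 177.

Shortage = 177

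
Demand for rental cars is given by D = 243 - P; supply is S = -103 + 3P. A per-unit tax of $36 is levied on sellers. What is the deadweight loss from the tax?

Deadweight loss = 486

Pre-tax equilibrium: P* = 86.5, Q* = 156.5.
Tax on sellers shifts supply to S = -103 + 3(P − 36) = -211 + 3P.
243 - P = -211 + 3P gives buyer price Pb = 113.5; sellers receive Ps = 113.5 − 36 = 77.5.
New quantity: Q = 243 − 1(113.5) = 129.5.
DWL = ½ × 36 × (156.5 − 129.5) = 486.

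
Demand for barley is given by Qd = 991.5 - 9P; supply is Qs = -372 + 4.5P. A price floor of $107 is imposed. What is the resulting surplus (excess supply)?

Equilibrium price would be P* = 101, so the floor at 107 binds.
At P = 107: Qd = 28.5, Qs = 109.5.
Surplus = 109.5 − 28.5 = 81.

Surplus = 81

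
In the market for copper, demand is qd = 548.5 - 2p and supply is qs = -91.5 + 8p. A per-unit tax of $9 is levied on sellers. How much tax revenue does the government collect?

Tax revenue = 3654.9

Pre-tax equilibrium: p* = 64, q* = 420.5.
Tax on sellers shifts supply to qs = -91.5 + 8(p − 9) = -163.5 + 8p.
548.5 - 2p = -163.5 + 8p gives buyer price pb = 71.2; sellers receive ps = 71.2 − 9 = 62.2.
New quantity: q = 548.5 − 2(71.2) = 406.1.
Revenue = 9 × 406.1 = 3654.9.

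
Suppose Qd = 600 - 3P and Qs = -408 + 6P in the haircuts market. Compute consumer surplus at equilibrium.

Equilibrium: 600 - 3P = -408 + 6P gives P* = 112, Q* = 264.
Demand choke price (Qd = 0): P = 200.
CS = ½(200 − 112)(264) = 11616.

Consumer surplus = 11616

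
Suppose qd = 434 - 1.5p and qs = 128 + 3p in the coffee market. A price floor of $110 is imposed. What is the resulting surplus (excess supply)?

Surplus = 189

Equilibrium price would be p* = 68, so the floor at 110 binds.
At p = 110: qd = 269, qs = 458.
Surplus = 458 − 269 = 189.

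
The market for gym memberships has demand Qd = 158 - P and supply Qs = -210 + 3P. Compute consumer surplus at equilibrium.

Equilibrium: 158 - P = -210 + 3P gives P* = 92, Q* = 66.
Demand choke price (Qd = 0): P = 158.
CS = ½(158 − 92)(66) = 2178.

Consumer surplus = 2178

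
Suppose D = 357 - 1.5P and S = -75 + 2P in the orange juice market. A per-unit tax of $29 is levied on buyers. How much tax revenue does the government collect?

Tax revenue = 4263

Pre-tax equilibrium: P* = 864/7, Q* = 1203/7.
Tax on buyers shifts demand to D = 357 − 1.5(P + 29) = 313.5 - 1.5P.
313.5 - 1.5P = -75 + 2P gives seller price Ps = 111; buyers pay Pb = 111 + 29 = 140.
New quantity: Q = 357 − 1.5(140) = 147.
Revenue = 29 × 147 = 4263.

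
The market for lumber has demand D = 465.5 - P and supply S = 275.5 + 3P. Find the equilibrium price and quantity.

P* = 47.5, Q* = 418

Set D = S: 465.5 - P = 275.5 + 3P.
190 = 4P, so P* = 47.5.
Q* = 465.5 − 1(47.5) = 418.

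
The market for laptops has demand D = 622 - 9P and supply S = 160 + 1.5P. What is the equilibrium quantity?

Set D = S: 622 - 9P = 160 + 1.5P.
462 = 10.5P, so P* = 44.
Q* = 622 − 9(44) = 226.

Q* = 226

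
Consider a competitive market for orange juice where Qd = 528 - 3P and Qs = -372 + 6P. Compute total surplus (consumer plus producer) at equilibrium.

Equilibrium: 528 - 3P = -372 + 6P gives P* = 100, Q* = 228.
Demand choke price: P = 176; supply starts at P = 62.
CS = ½(176 − 100)(228) = 8664; PS = ½(100 − 62)(228) = 4332.

Total surplus = 12996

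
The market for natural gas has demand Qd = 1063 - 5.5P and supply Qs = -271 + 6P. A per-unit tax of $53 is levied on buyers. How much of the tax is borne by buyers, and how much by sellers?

Pre-tax equilibrium: P* = 116, Q* = 425.
Tax on buyers shifts demand to Qd = 1063 − 5.5(P + 53) = 771.5 - 5.5P.
771.5 - 5.5P = -271 + 6P gives seller price Ps = 2085/23; buyers pay Pb = 2085/23 + 53 = 3304/23.
New quantity: Q = 1063 − 5.5(3304/23) = 6277/23.
Buyer burden = 3304/23 − 116 = 636/23; seller burden = 116 − 2085/23 = 583/23.

Buyers bear 636/23, sellers bear 583/23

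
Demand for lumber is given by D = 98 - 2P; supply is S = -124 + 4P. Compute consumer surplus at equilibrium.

Consumer surplus = 144

Equilibrium: 98 - 2P = -124 + 4P gives P* = 37, Q* = 24.
Demand choke price (D = 0): P = 49.
CS = ½(49 − 37)(24) = 144.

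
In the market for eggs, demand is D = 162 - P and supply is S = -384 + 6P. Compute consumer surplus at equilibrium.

Equilibrium: 162 - P = -384 + 6P gives P* = 78, Q* = 84.
Demand choke price (D = 0): P = 162.
CS = ½(162 − 78)(84) = 3528.

Consumer surplus = 3528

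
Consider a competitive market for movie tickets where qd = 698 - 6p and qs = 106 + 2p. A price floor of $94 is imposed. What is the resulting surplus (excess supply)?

Equilibrium price would be p* = 74, so the floor at 94 binds.
At p = 94: qd = 134, qs = 294.
Surplus = 294 − 134 = 160.

Surplus = 160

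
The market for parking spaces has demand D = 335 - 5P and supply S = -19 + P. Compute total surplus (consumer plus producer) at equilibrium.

Total surplus = 960

Equilibrium: 335 - 5P = -19 + P gives P* = 59, Q* = 40.
Demand choke price: P = 67; supply starts at P = 19.
CS = ½(67 − 59)(40) = 160; PS = ½(59 − 19)(40) = 800.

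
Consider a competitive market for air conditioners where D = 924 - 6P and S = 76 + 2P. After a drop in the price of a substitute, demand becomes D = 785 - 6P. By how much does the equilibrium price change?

Original equilibrium: P* = 106, Q* = 288.
New equilibrium: 785 - 6P = 76 + 2P, so 709 = 8P and P' = 88.625; Q' = 785 − 6(88.625) = 253.25.
Change in price: 88.625 − 106 = -17.375.

ΔP = -17.375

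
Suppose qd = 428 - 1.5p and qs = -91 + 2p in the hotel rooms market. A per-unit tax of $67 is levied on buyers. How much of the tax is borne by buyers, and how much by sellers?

Buyers bear 268/7, sellers bear 201/7

Pre-tax equilibrium: p* = 1038/7, q* = 1439/7.
Tax on buyers shifts demand to qd = 428 − 1.5(p + 67) = 327.5 - 1.5p.
327.5 - 1.5p = -91 + 2p gives seller price ps = 837/7; buyers pay pb = 837/7 + 67 = 1306/7.
New quantity: q = 428 − 1.5(1306/7) = 1037/7.
Buyer burden = 1306/7 − 1038/7 = 268/7; seller burden = 1038/7 − 837/7 = 201/7.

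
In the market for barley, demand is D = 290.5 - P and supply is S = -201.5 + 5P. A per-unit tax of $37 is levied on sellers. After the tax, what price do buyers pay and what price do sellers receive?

Buyers pay 677/6, sellers receive 455/6

Pre-tax equilibrium: P* = 82, Q* = 208.5.
Tax on sellers shifts supply to S = -201.5 + 5(P − 37) = -386.5 + 5P.
290.5 - P = -386.5 + 5P gives buyer price Pb = 677/6; sellers receive Ps = 677/6 − 37 = 455/6.
New quantity: Q = 290.5 − 1(677/6) = 533/3.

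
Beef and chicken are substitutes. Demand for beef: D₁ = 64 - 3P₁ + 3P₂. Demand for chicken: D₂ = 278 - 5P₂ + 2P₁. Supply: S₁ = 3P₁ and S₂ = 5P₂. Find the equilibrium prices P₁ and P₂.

P₁ = 737/27, P₂ = 898/27

Market 1: 64 - 3P₁ + 3P₂ = 3P₁ → 6P₁ - 3P₂ = 64.
Market 2: 10P₂ - 2P₁ = 278.
Eliminating P₂: 10×(1) + 3×(2) gives 54P₁ = 1474, so P₁ = 737/27.
Back-substitute into (2): P₂ = (278 + 2×737/27) / 10 = 898/27.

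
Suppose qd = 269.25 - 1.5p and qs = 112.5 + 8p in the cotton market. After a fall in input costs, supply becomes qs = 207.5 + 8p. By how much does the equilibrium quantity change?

Original equilibrium: p* = 16.5, q* = 244.5.
New equilibrium: 269.25 - 1.5p = 207.5 + 8p, so 61.75 = 9.5p and p' = 6.5; q' = 269.25 − 1.5(6.5) = 259.5.
Change in quantity: 259.5 − 244.5 = 15.

Δq = 15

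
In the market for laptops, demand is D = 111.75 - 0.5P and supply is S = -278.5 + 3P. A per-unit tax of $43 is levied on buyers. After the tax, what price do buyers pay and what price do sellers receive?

Pre-tax equilibrium: P* = 111.5, Q* = 56.
Tax on buyers shifts demand to D = 111.75 − 0.5(P + 43) = 90.25 - 0.5P.
90.25 - 0.5P = -278.5 + 3P gives seller price Ps = 1475/14; buyers pay Pb = 1475/14 + 43 = 2077/14.
New quantity: Q = 111.75 − 0.5(2077/14) = 263/7.

Buyers pay 2077/14, sellers receive 1475/14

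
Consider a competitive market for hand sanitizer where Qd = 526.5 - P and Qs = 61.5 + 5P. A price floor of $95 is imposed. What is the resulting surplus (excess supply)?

Equilibrium price would be P* = 77.5, so the floor at 95 binds.
At P = 95: Qd = 431.5, Qs = 536.5.
Surplus = 536.5 − 431.5 = 105.

Surplus = 105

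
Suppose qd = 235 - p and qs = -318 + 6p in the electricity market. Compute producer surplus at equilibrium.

Producer surplus = 2028

Equilibrium: 235 - p = -318 + 6p gives p* = 79, q* = 156.
Supply starts at p = 53 (where qs = 0).
PS = ½(79 − 53)(156) = 2028.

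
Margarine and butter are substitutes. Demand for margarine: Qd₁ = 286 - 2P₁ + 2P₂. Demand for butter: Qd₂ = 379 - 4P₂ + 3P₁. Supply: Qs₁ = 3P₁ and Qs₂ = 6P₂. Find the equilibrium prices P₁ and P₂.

Market 1: 286 - 2P₁ + 2P₂ = 3P₁ → 5P₁ - 2P₂ = 286.
Market 2: 10P₂ - 3P₁ = 379.
Eliminating P₂: 10×(1) + 2×(2) gives 44P₁ = 3618, so P₁ = 1809/22.
Back-substitute into (2): P₂ = (379 + 3×1809/22) / 10 = 2753/44.

P₁ = 1809/22, P₂ = 2753/44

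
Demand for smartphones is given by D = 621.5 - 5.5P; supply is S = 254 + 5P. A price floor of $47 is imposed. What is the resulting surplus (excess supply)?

Equilibrium price would be P* = 35, so the floor at 47 binds.
At P = 47: D = 363, S = 489.
Surplus = 489 − 363 = 126.

Surplus = 126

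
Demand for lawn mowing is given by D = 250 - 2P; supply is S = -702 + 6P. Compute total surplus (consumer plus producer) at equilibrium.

Total surplus = 48

Equilibrium: 250 - 2P = -702 + 6P gives P* = 119, Q* = 12.
Demand choke price: P = 125; supply starts at P = 117.
CS = ½(125 − 119)(12) = 36; PS = ½(119 − 117)(12) = 12.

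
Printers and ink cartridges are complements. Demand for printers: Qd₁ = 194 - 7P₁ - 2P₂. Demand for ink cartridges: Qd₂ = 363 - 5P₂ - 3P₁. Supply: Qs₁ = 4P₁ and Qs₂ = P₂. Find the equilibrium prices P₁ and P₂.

P₁ = 7.3, P₂ = 56.85

Market 1: 194 - 7P₁ - 2P₂ = 4P₁ → 11P₁ + 2P₂ = 194.
Market 2: 6P₂ + 3P₁ = 363.
Eliminating P₂: 6×(1) − 2×(2) gives 60P₁ = 438, so P₁ = 7.3.
Back-substitute into (2): P₂ = (363 − 3×7.3) / 6 = 56.85.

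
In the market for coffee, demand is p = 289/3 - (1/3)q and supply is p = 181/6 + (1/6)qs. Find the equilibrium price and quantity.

Set the two price expressions equal: 289/3 - (1/3)q = 181/6 + (1/6)q.
397/6 = 0.5q, so q* = 397/3.
p* = 289/3 − (1/3)(397/3) = 470/9.

p* = 470/9, q* = 397/3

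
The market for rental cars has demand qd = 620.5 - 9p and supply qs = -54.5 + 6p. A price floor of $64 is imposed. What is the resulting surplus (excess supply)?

Equilibrium price would be p* = 45, so the floor at 64 binds.
At p = 64: qd = 44.5, qs = 329.5.
Surplus = 329.5 − 44.5 = 285.

Surplus = 285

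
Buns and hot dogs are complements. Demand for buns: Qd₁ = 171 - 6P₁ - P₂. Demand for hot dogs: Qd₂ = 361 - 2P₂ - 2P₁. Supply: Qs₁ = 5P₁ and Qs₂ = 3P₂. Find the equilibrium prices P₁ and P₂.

P₁ = 494/53, P₂ = 3629/53

Market 1: 171 - 6P₁ - P₂ = 5P₁ → 11P₁ + P₂ = 171.
Market 2: 5P₂ + 2P₁ = 361.
Eliminating P₂: 5×(1) − 1×(2) gives 53P₁ = 494, so P₁ = 494/53.
Back-substitute into (2): P₂ = (361 − 2×494/53) / 5 = 3629/53.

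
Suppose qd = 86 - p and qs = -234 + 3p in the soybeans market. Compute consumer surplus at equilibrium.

Equilibrium: 86 - p = -234 + 3p gives p* = 80, q* = 6.
Demand choke price (qd = 0): p = 86.
CS = ½(86 − 80)(6) = 18.

Consumer surplus = 18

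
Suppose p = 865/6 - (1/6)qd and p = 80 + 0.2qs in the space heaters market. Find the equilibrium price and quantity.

Set the two price expressions equal: 865/6 - (1/6)q = 80 + 0.2q.
385/6 = (11/30)q, so q* = 175.
p* = 865/6 − (1/6)(175) = 115.

p* = 115, q* = 175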